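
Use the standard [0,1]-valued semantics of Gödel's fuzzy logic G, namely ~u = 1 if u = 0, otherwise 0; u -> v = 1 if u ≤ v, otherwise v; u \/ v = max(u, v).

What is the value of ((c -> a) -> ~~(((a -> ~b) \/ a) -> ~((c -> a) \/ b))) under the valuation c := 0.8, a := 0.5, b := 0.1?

0.00

(c -> a): 0.8 > 0.5, so result = 0.5
~b: Gödel ¬ of 0.1 = 0 (operand ≠ 0)
(a -> ~b): 0.5 > 0, so result = 0
((a -> ~b) \/ a) = max(0, 0.5) = 0.5
(c -> a): 0.8 > 0.5, so result = 0.5
((c -> a) \/ b) = max(0.5, 0.1) = 0.5
~((c -> a) \/ b): Gödel ¬ of 0.5 = 0 (operand ≠ 0)
(((a -> ~b) \/ a) -> ~((c -> a) \/ b)): 0.5 > 0, so result = 0
~(((a -> ~b) \/ a) -> ~((c -> a) \/ b)): Gödel ¬ of 0 = 1 (operand is 0)
~~(((a -> ~b) \/ a) -> ~((c -> a) \/ b)): Gödel ¬ of 1 = 0 (operand ≠ 0)
((c -> a) -> ~~(((a -> ~b) \/ a) -> ~((c -> a) \/ b))): 0.5 > 0, so result = 0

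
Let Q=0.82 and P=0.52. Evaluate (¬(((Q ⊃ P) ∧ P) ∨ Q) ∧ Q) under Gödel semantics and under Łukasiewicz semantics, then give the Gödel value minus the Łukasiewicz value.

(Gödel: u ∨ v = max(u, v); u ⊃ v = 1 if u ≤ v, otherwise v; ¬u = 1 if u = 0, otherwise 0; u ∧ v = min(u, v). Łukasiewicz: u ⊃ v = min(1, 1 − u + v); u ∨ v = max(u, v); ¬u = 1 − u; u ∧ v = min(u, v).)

-0.18

Gödel evaluation:
  (Q ⊃ P): 0.82 > 0.52, so result = 0.52
  ((Q ⊃ P) ∧ P) = min(0.52, 0.52) = 0.52
  (((Q ⊃ P) ∧ P) ∨ Q) = max(0.52, 0.82) = 0.82
  ¬(((Q ⊃ P) ∧ P) ∨ Q): Gödel ¬ of 0.82 = 0 (operand ≠ 0)
  (¬(((Q ⊃ P) ∧ P) ∨ Q) ∧ Q) = min(0, 0.82) = 0
  Gödel value = 0
Łukasiewicz evaluation:
  (Q ⊃ P): min(1, 1 − 0.82 + 0.52) = 0.7
  ((Q ⊃ P) ∧ P) = min(0.7, 0.52) = 0.52
  (((Q ⊃ P) ∧ P) ∨ Q) = max(0.52, 0.82) = 0.82
  ¬(((Q ⊃ P) ∧ P) ∨ Q): Łukasiewicz ¬ gives 1 − 0.82 = 0.18
  (¬(((Q ⊃ P) ∧ P) ∨ Q) ∧ Q) = min(0.18, 0.82) = 0.18
  Łukasiewicz value = 0.18
Difference: 0 − 0.18 = -0.18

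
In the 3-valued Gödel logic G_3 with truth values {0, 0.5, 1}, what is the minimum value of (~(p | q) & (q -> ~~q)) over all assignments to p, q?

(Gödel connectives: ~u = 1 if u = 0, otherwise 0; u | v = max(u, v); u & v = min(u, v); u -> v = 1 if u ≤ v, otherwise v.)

The minimum is attained at p = 0, q = 0.5:
  (p | q) = max(0, 0.5) = 0.5
  ~(p | q): Gödel ¬ of 0.5 = 0 (operand ≠ 0)
  ~q: Gödel ¬ of 0.5 = 0 (operand ≠ 0)
  ~~q: Gödel ¬ of 0 = 1 (operand is 0)
  (q -> ~~q): 0.5 ≤ 1, so result = 1
  (~(p | q) & (q -> ~~q)) = min(0, 1) = 0
Checking all 9 assignments confirms none give a value below 0.00.

0.00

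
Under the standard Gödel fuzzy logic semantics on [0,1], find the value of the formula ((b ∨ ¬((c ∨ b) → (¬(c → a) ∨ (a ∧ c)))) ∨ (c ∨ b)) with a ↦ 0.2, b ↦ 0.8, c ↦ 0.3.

0.80

(c ∨ b) = max(0.3, 0.8) = 0.8
(c → a): 0.3 > 0.2, so result = 0.2
¬(c → a): Gödel ¬ of 0.2 = 0 (operand ≠ 0)
(a ∧ c) = min(0.2, 0.3) = 0.2
(¬(c → a) ∨ (a ∧ c)) = max(0, 0.2) = 0.2
((c ∨ b) → (¬(c → a) ∨ (a ∧ c))): 0.8 > 0.2, so result = 0.2
¬((c ∨ b) → (¬(c → a) ∨ (a ∧ c))): Gödel ¬ of 0.2 = 0 (operand ≠ 0)
(b ∨ ¬((c ∨ b) → (¬(c → a) ∨ (a ∧ c)))) = max(0.8, 0) = 0.8
(c ∨ b) = max(0.3, 0.8) = 0.8
((b ∨ ¬((c ∨ b) → (¬(c → a) ∨ (a ∧ c)))) ∨ (c ∨ b)) = max(0.8, 0.8) = 0.8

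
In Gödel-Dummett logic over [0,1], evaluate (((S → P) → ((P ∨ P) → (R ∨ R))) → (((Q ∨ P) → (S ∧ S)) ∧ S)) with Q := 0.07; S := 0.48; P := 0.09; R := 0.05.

(S → P): 0.48 > 0.09, so result = 0.09
(P ∨ P) = max(0.09, 0.09) = 0.09
(R ∨ R) = max(0.05, 0.05) = 0.05
((P ∨ P) → (R ∨ R)): 0.09 > 0.05, so result = 0.05
((S → P) → ((P ∨ P) → (R ∨ R))): 0.09 > 0.05, so result = 0.05
(Q ∨ P) = max(0.07, 0.09) = 0.09
(S ∧ S) = min(0.48, 0.48) = 0.48
((Q ∨ P) → (S ∧ S)): 0.09 ≤ 0.48, so result = 1
(((Q ∨ P) → (S ∧ S)) ∧ S) = min(1, 0.48) = 0.48
(((S → P) → ((P ∨ P) → (R ∨ R))) → (((Q ∨ P) → (S ∧ S)) ∧ S)): 0.05 ≤ 0.48, so result = 1

1.00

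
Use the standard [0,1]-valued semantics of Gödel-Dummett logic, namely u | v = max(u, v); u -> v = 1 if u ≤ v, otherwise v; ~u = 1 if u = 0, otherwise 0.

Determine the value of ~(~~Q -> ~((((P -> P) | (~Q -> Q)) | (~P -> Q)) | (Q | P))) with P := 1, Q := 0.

~Q: Gödel ¬ of 0 = 1 (operand is 0)
~~Q: Gödel ¬ of 1 = 0 (operand ≠ 0)
(P -> P): 1 ≤ 1, so result = 1
~Q: Gödel ¬ of 0 = 1 (operand is 0)
(~Q -> Q): 1 > 0, so result = 0
((P -> P) | (~Q -> Q)) = max(1, 0) = 1
~P: Gödel ¬ of 1 = 0 (operand ≠ 0)
(~P -> Q): 0 ≤ 0, so result = 1
(((P -> P) | (~Q -> Q)) | (~P -> Q)) = max(1, 1) = 1
(Q | P) = max(0, 1) = 1
((((P -> P) | (~Q -> Q)) | (~P -> Q)) | (Q | P)) = max(1, 1) = 1
~((((P -> P) | (~Q -> Q)) | (~P -> Q)) | (Q | P)): Gödel ¬ of 1 = 0 (operand ≠ 0)
(~~Q -> ~((((P -> P) | (~Q -> Q)) | (~P -> Q)) | (Q | P))): 0 ≤ 0, so result = 1
~(~~Q -> ~((((P -> P) | (~Q -> Q)) | (~P -> Q)) | (Q | P))): Gödel ¬ of 1 = 0 (operand ≠ 0)

0.00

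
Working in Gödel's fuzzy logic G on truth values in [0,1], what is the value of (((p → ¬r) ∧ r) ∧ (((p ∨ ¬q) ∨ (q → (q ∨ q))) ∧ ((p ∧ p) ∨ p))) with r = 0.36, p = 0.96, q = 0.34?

¬r: Gödel ¬ of 0.36 = 0 (operand ≠ 0)
(p → ¬r): 0.96 > 0, so result = 0
((p → ¬r) ∧ r) = min(0, 0.36) = 0
¬q: Gödel ¬ of 0.34 = 0 (operand ≠ 0)
(p ∨ ¬q) = max(0.96, 0) = 0.96
(q ∨ q) = max(0.34, 0.34) = 0.34
(q → (q ∨ q)): 0.34 ≤ 0.34, so result = 1
((p ∨ ¬q) ∨ (q → (q ∨ q))) = max(0.96, 1) = 1
(p ∧ p) = min(0.96, 0.96) = 0.96
((p ∧ p) ∨ p) = max(0.96, 0.96) = 0.96
(((p ∨ ¬q) ∨ (q → (q ∨ q))) ∧ ((p ∧ p) ∨ p)) = min(1, 0.96) = 0.96
(((p → ¬r) ∧ r) ∧ (((p ∨ ¬q) ∨ (q → (q ∨ q))) ∧ ((p ∧ p) ∨ p))) = min(0, 0.96) = 0

0.00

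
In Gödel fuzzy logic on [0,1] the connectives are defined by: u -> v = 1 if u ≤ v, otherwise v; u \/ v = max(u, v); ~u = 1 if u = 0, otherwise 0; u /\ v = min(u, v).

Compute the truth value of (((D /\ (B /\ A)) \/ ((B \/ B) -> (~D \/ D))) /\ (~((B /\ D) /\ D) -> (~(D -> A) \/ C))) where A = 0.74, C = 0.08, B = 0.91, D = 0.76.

0.76

(B /\ A) = min(0.91, 0.74) = 0.74
(D /\ (B /\ A)) = min(0.76, 0.74) = 0.74
(B \/ B) = max(0.91, 0.91) = 0.91
~D: Gödel ¬ of 0.76 = 0 (operand ≠ 0)
(~D \/ D) = max(0, 0.76) = 0.76
((B \/ B) -> (~D \/ D)): 0.91 > 0.76, so result = 0.76
((D /\ (B /\ A)) \/ ((B \/ B) -> (~D \/ D))) = max(0.74, 0.76) = 0.76
(B /\ D) = min(0.91, 0.76) = 0.76
((B /\ D) /\ D) = min(0.76, 0.76) = 0.76
~((B /\ D) /\ D): Gödel ¬ of 0.76 = 0 (operand ≠ 0)
(D -> A): 0.76 > 0.74, so result = 0.74
~(D -> A): Gödel ¬ of 0.74 = 0 (operand ≠ 0)
(~(D -> A) \/ C) = max(0, 0.08) = 0.08
(~((B /\ D) /\ D) -> (~(D -> A) \/ C)): 0 ≤ 0.08, so result = 1
(((D /\ (B /\ A)) \/ ((B \/ B) -> (~D \/ D))) /\ (~((B /\ D) /\ D) -> (~(D -> A) \/ C))) = min(0.76, 1) = 0.76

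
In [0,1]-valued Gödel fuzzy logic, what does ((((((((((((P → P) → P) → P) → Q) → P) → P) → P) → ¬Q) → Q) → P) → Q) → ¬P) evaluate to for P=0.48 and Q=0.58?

(P → P): 0.48 ≤ 0.48, so result = 1
((P → P) → P): 1 > 0.48, so result = 0.48
(((P → P) → P) → P): 0.48 ≤ 0.48, so result = 1
((((P → P) → P) → P) → Q): 1 > 0.58, so result = 0.58
(((((P → P) → P) → P) → Q) → P): 0.58 > 0.48, so result = 0.48
((((((P → P) → P) → P) → Q) → P) → P): 0.48 ≤ 0.48, so result = 1
(((((((P → P) → P) → P) → Q) → P) → P) → P): 1 > 0.48, so result = 0.48
¬Q: Gödel ¬ of 0.58 = 0 (operand ≠ 0)
((((((((P → P) → P) → P) → Q) → P) → P) → P) → ¬Q): 0.48 > 0, so result = 0
(((((((((P → P) → P) → P) → Q) → P) → P) → P) → ¬Q) → Q): 0 ≤ 0.58, so result = 1
((((((((((P → P) → P) → P) → Q) → P) → P) → P) → ¬Q) → Q) → P): 1 > 0.48, so result = 0.48
(((((((((((P → P) → P) → P) → Q) → P) → P) → P) → ¬Q) → Q) → P) → Q): 0.48 ≤ 0.58, so result = 1
¬P: Gödel ¬ of 0.48 = 0 (operand ≠ 0)
((((((((((((P → P) → P) → P) → Q) → P) → P) → P) → ¬Q) → Q) → P) → Q) → ¬P): 1 > 0, so result = 0

0.00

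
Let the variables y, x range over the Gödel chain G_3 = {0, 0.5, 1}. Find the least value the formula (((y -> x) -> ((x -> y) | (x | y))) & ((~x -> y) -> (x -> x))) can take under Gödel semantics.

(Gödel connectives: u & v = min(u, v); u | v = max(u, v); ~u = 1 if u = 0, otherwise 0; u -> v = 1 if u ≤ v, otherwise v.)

0.50

The minimum is attained at y = 0, x = 0.5:
  (y -> x): 0 ≤ 0.5, so result = 1
  (x -> y): 0.5 > 0, so result = 0
  (x | y) = max(0.5, 0) = 0.5
  ((x -> y) | (x | y)) = max(0, 0.5) = 0.5
  ((y -> x) -> ((x -> y) | (x | y))): 1 > 0.5, so result = 0.5
  ~x: Gödel ¬ of 0.5 = 0 (operand ≠ 0)
  (~x -> y): 0 ≤ 0, so result = 1
  (x -> x): 0.5 ≤ 0.5, so result = 1
  ((~x -> y) -> (x -> x)): 1 ≤ 1, so result = 1
  (((y -> x) -> ((x -> y) | (x | y))) & ((~x -> y) -> (x -> x))) = min(0.5, 1) = 0.5
Checking all 9 assignments confirms none give a value below 0.50.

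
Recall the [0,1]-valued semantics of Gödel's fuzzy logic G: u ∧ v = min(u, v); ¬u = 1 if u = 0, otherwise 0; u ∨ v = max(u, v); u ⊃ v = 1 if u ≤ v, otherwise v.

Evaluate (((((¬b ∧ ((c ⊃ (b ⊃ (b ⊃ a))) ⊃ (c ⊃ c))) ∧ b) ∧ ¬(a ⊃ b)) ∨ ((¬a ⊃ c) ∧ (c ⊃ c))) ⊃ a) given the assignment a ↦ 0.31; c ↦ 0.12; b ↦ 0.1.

0.31

¬b: Gödel ¬ of 0.1 = 0 (operand ≠ 0)
(b ⊃ a): 0.1 ≤ 0.31, so result = 1
(b ⊃ (b ⊃ a)): 0.1 ≤ 1, so result = 1
(c ⊃ (b ⊃ (b ⊃ a))): 0.12 ≤ 1, so result = 1
(c ⊃ c): 0.12 ≤ 0.12, so result = 1
((c ⊃ (b ⊃ (b ⊃ a))) ⊃ (c ⊃ c)): 1 ≤ 1, so result = 1
(¬b ∧ ((c ⊃ (b ⊃ (b ⊃ a))) ⊃ (c ⊃ c))) = min(0, 1) = 0
((¬b ∧ ((c ⊃ (b ⊃ (b ⊃ a))) ⊃ (c ⊃ c))) ∧ b) = min(0, 0.1) = 0
(a ⊃ b): 0.31 > 0.1, so result = 0.1
¬(a ⊃ b): Gödel ¬ of 0.1 = 0 (operand ≠ 0)
(((¬b ∧ ((c ⊃ (b ⊃ (b ⊃ a))) ⊃ (c ⊃ c))) ∧ b) ∧ ¬(a ⊃ b)) = min(0, 0) = 0
¬a: Gödel ¬ of 0.31 = 0 (operand ≠ 0)
(¬a ⊃ c): 0 ≤ 0.12, so result = 1
(c ⊃ c): 0.12 ≤ 0.12, so result = 1
((¬a ⊃ c) ∧ (c ⊃ c)) = min(1, 1) = 1
((((¬b ∧ ((c ⊃ (b ⊃ (b ⊃ a))) ⊃ (c ⊃ c))) ∧ b) ∧ ¬(a ⊃ b)) ∨ ((¬a ⊃ c) ∧ (c ⊃ c))) = max(0, 1) = 1
(((((¬b ∧ ((c ⊃ (b ⊃ (b ⊃ a))) ⊃ (c ⊃ c))) ∧ b) ∧ ¬(a ⊃ b)) ∨ ((¬a ⊃ c) ∧ (c ⊃ c))) ⊃ a): 1 > 0.31, so result = 0.31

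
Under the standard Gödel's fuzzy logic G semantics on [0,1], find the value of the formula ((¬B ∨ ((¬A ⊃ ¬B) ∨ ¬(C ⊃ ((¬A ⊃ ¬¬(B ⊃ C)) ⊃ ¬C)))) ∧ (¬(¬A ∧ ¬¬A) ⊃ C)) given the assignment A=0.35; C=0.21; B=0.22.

¬B: Gödel ¬ of 0.22 = 0 (operand ≠ 0)
¬A: Gödel ¬ of 0.35 = 0 (operand ≠ 0)
¬B: Gödel ¬ of 0.22 = 0 (operand ≠ 0)
(¬A ⊃ ¬B): 0 ≤ 0, so result = 1
¬A: Gödel ¬ of 0.35 = 0 (operand ≠ 0)
(B ⊃ C): 0.22 > 0.21, so result = 0.21
¬(B ⊃ C): Gödel ¬ of 0.21 = 0 (operand ≠ 0)
¬¬(B ⊃ C): Gödel ¬ of 0 = 1 (operand is 0)
(¬A ⊃ ¬¬(B ⊃ C)): 0 ≤ 1, so result = 1
¬C: Gödel ¬ of 0.21 = 0 (operand ≠ 0)
((¬A ⊃ ¬¬(B ⊃ C)) ⊃ ¬C): 1 > 0, so result = 0
(C ⊃ ((¬A ⊃ ¬¬(B ⊃ C)) ⊃ ¬C)): 0.21 > 0, so result = 0
¬(C ⊃ ((¬A ⊃ ¬¬(B ⊃ C)) ⊃ ¬C)): Gödel ¬ of 0 = 1 (operand is 0)
((¬A ⊃ ¬B) ∨ ¬(C ⊃ ((¬A ⊃ ¬¬(B ⊃ C)) ⊃ ¬C))) = max(1, 1) = 1
(¬B ∨ ((¬A ⊃ ¬B) ∨ ¬(C ⊃ ((¬A ⊃ ¬¬(B ⊃ C)) ⊃ ¬C)))) = max(0, 1) = 1
¬A: Gödel ¬ of 0.35 = 0 (operand ≠ 0)
¬A: Gödel ¬ of 0.35 = 0 (operand ≠ 0)
¬¬A: Gödel ¬ of 0 = 1 (operand is 0)
(¬A ∧ ¬¬A) = min(0, 1) = 0
¬(¬A ∧ ¬¬A): Gödel ¬ of 0 = 1 (operand is 0)
(¬(¬A ∧ ¬¬A) ⊃ C): 1 > 0.21, so result = 0.21
((¬B ∨ ((¬A ⊃ ¬B) ∨ ¬(C ⊃ ((¬A ⊃ ¬¬(B ⊃ C)) ⊃ ¬C)))) ∧ (¬(¬A ∧ ¬¬A) ⊃ C)) = min(1, 0.21) = 0.21

0.21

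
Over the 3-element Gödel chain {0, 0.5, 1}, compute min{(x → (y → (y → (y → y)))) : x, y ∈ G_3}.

Every assignment gives 1. For instance at x = 0, y = 0:
  (y → y): 0 ≤ 0, so result = 1
  (y → (y → y)): 0 ≤ 1, so result = 1
  (y → (y → (y → y))): 0 ≤ 1, so result = 1
  (x → (y → (y → (y → y)))): 0 ≤ 1, so result = 1
All 9 assignments give value 1 — the formula is a G_3-tautology.

1.00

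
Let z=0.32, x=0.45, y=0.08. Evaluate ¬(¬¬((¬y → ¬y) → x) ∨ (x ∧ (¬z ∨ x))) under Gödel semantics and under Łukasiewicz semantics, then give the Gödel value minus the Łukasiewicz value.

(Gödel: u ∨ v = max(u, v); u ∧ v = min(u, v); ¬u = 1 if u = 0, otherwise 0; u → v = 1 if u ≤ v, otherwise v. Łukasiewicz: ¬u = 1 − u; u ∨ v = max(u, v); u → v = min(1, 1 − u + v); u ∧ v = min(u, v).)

-0.55

Gödel evaluation:
  ¬y: Gödel ¬ of 0.08 = 0 (operand ≠ 0)
  ¬y: Gödel ¬ of 0.08 = 0 (operand ≠ 0)
  (¬y → ¬y): 0 ≤ 0, so result = 1
  ((¬y → ¬y) → x): 1 > 0.45, so result = 0.45
  ¬((¬y → ¬y) → x): Gödel ¬ of 0.45 = 0 (operand ≠ 0)
  ¬¬((¬y → ¬y) → x): Gödel ¬ of 0 = 1 (operand is 0)
  ¬z: Gödel ¬ of 0.32 = 0 (operand ≠ 0)
  (¬z ∨ x) = max(0, 0.45) = 0.45
  (x ∧ (¬z ∨ x)) = min(0.45, 0.45) = 0.45
  (¬¬((¬y → ¬y) → x) ∨ (x ∧ (¬z ∨ x))) = max(1, 0.45) = 1
  ¬(¬¬((¬y → ¬y) → x) ∨ (x ∧ (¬z ∨ x))): Gödel ¬ of 1 = 0 (operand ≠ 0)
  Gödel value = 0
Łukasiewicz evaluation:
  ¬y: Łukasiewicz ¬ gives 1 − 0.08 = 0.92
  ¬y: Łukasiewicz ¬ gives 1 − 0.08 = 0.92
  (¬y → ¬y): min(1, 1 − 0.92 + 0.92) = 1
  ((¬y → ¬y) → x): min(1, 1 − 1 + 0.45) = 0.45
  ¬((¬y → ¬y) → x): Łukasiewicz ¬ gives 1 − 0.45 = 0.55
  ¬¬((¬y → ¬y) → x): Łukasiewicz ¬ gives 1 − 0.55 = 0.45
  ¬z: Łukasiewicz ¬ gives 1 − 0.32 = 0.68
  (¬z ∨ x) = max(0.68, 0.45) = 0.68
  (x ∧ (¬z ∨ x)) = min(0.45, 0.68) = 0.45
  (¬¬((¬y → ¬y) → x) ∨ (x ∧ (¬z ∨ x))) = max(0.45, 0.45) = 0.45
  ¬(¬¬((¬y → ¬y) → x) ∨ (x ∧ (¬z ∨ x))): Łukasiewicz ¬ gives 1 − 0.45 = 0.55
  Łukasiewicz value = 0.55
Difference: 0 − 0.55 = -0.55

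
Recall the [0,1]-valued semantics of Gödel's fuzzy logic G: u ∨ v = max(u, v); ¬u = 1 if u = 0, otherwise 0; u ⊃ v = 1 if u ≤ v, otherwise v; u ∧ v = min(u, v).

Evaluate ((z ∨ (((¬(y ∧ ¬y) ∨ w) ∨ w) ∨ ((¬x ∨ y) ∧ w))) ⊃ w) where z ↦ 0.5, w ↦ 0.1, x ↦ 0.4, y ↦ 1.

¬y: Gödel ¬ of 1 = 0 (operand ≠ 0)
(y ∧ ¬y) = min(1, 0) = 0
¬(y ∧ ¬y): Gödel ¬ of 0 = 1 (operand is 0)
(¬(y ∧ ¬y) ∨ w) = max(1, 0.1) = 1
((¬(y ∧ ¬y) ∨ w) ∨ w) = max(1, 0.1) = 1
¬x: Gödel ¬ of 0.4 = 0 (operand ≠ 0)
(¬x ∨ y) = max(0, 1) = 1
((¬x ∨ y) ∧ w) = min(1, 0.1) = 0.1
(((¬(y ∧ ¬y) ∨ w) ∨ w) ∨ ((¬x ∨ y) ∧ w)) = max(1, 0.1) = 1
(z ∨ (((¬(y ∧ ¬y) ∨ w) ∨ w) ∨ ((¬x ∨ y) ∧ w))) = max(0.5, 1) = 1
((z ∨ (((¬(y ∧ ¬y) ∨ w) ∨ w) ∨ ((¬x ∨ y) ∧ w))) ⊃ w): 1 > 0.1, so result = 0.1

0.10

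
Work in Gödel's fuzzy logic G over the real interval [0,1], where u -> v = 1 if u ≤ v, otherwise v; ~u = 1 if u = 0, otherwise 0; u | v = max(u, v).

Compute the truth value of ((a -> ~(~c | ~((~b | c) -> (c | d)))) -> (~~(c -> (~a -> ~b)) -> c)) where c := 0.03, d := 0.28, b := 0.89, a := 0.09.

0.03

~c: Gödel ¬ of 0.03 = 0 (operand ≠ 0)
~b: Gödel ¬ of 0.89 = 0 (operand ≠ 0)
(~b | c) = max(0, 0.03) = 0.03
(c | d) = max(0.03, 0.28) = 0.28
((~b | c) -> (c | d)): 0.03 ≤ 0.28, so result = 1
~((~b | c) -> (c | d)): Gödel ¬ of 1 = 0 (operand ≠ 0)
(~c | ~((~b | c) -> (c | d))) = max(0, 0) = 0
~(~c | ~((~b | c) -> (c | d))): Gödel ¬ of 0 = 1 (operand is 0)
(a -> ~(~c | ~((~b | c) -> (c | d)))): 0.09 ≤ 1, so result = 1
~a: Gödel ¬ of 0.09 = 0 (operand ≠ 0)
~b: Gödel ¬ of 0.89 = 0 (operand ≠ 0)
(~a -> ~b): 0 ≤ 0, so result = 1
(c -> (~a -> ~b)): 0.03 ≤ 1, so result = 1
~(c -> (~a -> ~b)): Gödel ¬ of 1 = 0 (operand ≠ 0)
~~(c -> (~a -> ~b)): Gödel ¬ of 0 = 1 (operand is 0)
(~~(c -> (~a -> ~b)) -> c): 1 > 0.03, so result = 0.03
((a -> ~(~c | ~((~b | c) -> (c | d)))) -> (~~(c -> (~a -> ~b)) -> c)): 1 > 0.03, so result = 0.03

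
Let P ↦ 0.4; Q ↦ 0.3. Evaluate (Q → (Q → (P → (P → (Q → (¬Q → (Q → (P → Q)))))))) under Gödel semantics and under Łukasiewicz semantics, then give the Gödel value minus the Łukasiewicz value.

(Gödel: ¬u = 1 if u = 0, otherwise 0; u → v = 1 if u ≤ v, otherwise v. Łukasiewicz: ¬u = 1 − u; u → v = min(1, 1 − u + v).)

Gödel evaluation:
  ¬Q: Gödel ¬ of 0.3 = 0 (operand ≠ 0)
  (P → Q): 0.4 > 0.3, so result = 0.3
  (Q → (P → Q)): 0.3 ≤ 0.3, so result = 1
  (¬Q → (Q → (P → Q))): 0 ≤ 1, so result = 1
  (Q → (¬Q → (Q → (P → Q)))): 0.3 ≤ 1, so result = 1
  (P → (Q → (¬Q → (Q → (P → Q))))): 0.4 ≤ 1, so result = 1
  (P → (P → (Q → (¬Q → (Q → (P → Q)))))): 0.4 ≤ 1, so result = 1
  (Q → (P → (P → (Q → (¬Q → (Q → (P → Q))))))): 0.3 ≤ 1, so result = 1
  (Q → (Q → (P → (P → (Q → (¬Q → (Q → (P → Q)))))))): 0.3 ≤ 1, so result = 1
  Gödel value = 1
Łukasiewicz evaluation:
  ¬Q: Łukasiewicz ¬ gives 1 − 0.3 = 0.7
  (P → Q): min(1, 1 − 0.4 + 0.3) = 0.9
  (Q → (P → Q)): min(1, 1 − 0.3 + 0.9) = 1
  (¬Q → (Q → (P → Q))): min(1, 1 − 0.7 + 1) = 1
  (Q → (¬Q → (Q → (P → Q)))): min(1, 1 − 0.3 + 1) = 1
  (P → (Q → (¬Q → (Q → (P → Q))))): min(1, 1 − 0.4 + 1) = 1
  (P → (P → (Q → (¬Q → (Q → (P → Q)))))): min(1, 1 − 0.4 + 1) = 1
  (Q → (P → (P → (Q → (¬Q → (Q → (P → Q))))))): min(1, 1 − 0.3 + 1) = 1
  (Q → (Q → (P → (P → (Q → (¬Q → (Q → (P → Q)))))))): min(1, 1 − 0.3 + 1) = 1
  Łukasiewicz value = 1
Difference: 1 − 1 = 0.00

0.00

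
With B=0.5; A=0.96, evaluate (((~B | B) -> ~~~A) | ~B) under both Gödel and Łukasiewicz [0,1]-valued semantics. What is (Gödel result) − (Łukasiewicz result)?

-0.54

Gödel evaluation:
  ~B: Gödel ¬ of 0.5 = 0 (operand ≠ 0)
  (~B | B) = max(0, 0.5) = 0.5
  ~A: Gödel ¬ of 0.96 = 0 (operand ≠ 0)
  ~~A: Gödel ¬ of 0 = 1 (operand is 0)
  ~~~A: Gödel ¬ of 1 = 0 (operand ≠ 0)
  ((~B | B) -> ~~~A): 0.5 > 0, so result = 0
  ~B: Gödel ¬ of 0.5 = 0 (operand ≠ 0)
  (((~B | B) -> ~~~A) | ~B) = max(0, 0) = 0
  Gödel value = 0
Łukasiewicz evaluation:
  ~B: Łukasiewicz ¬ gives 1 − 0.5 = 0.5
  (~B | B) = max(0.5, 0.5) = 0.5
  ~A: Łukasiewicz ¬ gives 1 − 0.96 = 0.04
  ~~A: Łukasiewicz ¬ gives 1 − 0.04 = 0.96
  ~~~A: Łukasiewicz ¬ gives 1 − 0.96 = 0.04
  ((~B | B) -> ~~~A): min(1, 1 − 0.5 + 0.04) = 0.54
  ~B: Łukasiewicz ¬ gives 1 − 0.5 = 0.5
  (((~B | B) -> ~~~A) | ~B) = max(0.54, 0.5) = 0.54
  Łukasiewicz value = 0.54
Difference: 0 − 0.54 = -0.54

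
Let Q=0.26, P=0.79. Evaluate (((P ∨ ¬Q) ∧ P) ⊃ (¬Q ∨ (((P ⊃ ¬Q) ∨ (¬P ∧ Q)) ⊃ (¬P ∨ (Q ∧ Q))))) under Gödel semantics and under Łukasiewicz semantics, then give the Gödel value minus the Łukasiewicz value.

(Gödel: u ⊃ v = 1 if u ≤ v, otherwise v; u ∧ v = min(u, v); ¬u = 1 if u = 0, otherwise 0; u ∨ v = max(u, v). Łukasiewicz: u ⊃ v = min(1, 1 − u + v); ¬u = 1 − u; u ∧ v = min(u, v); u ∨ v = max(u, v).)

Gödel evaluation:
  ¬Q: Gödel ¬ of 0.26 = 0 (operand ≠ 0)
  (P ∨ ¬Q) = max(0.79, 0) = 0.79
  ((P ∨ ¬Q) ∧ P) = min(0.79, 0.79) = 0.79
  ¬Q: Gödel ¬ of 0.26 = 0 (operand ≠ 0)
  ¬Q: Gödel ¬ of 0.26 = 0 (operand ≠ 0)
  (P ⊃ ¬Q): 0.79 > 0, so result = 0
  ¬P: Gödel ¬ of 0.79 = 0 (operand ≠ 0)
  (¬P ∧ Q) = min(0, 0.26) = 0
  ((P ⊃ ¬Q) ∨ (¬P ∧ Q)) = max(0, 0) = 0
  ¬P: Gödel ¬ of 0.79 = 0 (operand ≠ 0)
  (Q ∧ Q) = min(0.26, 0.26) = 0.26
  (¬P ∨ (Q ∧ Q)) = max(0, 0.26) = 0.26
  (((P ⊃ ¬Q) ∨ (¬P ∧ Q)) ⊃ (¬P ∨ (Q ∧ Q))): 0 ≤ 0.26, so result = 1
  (¬Q ∨ (((P ⊃ ¬Q) ∨ (¬P ∧ Q)) ⊃ (¬P ∨ (Q ∧ Q)))) = max(0, 1) = 1
  (((P ∨ ¬Q) ∧ P) ⊃ (¬Q ∨ (((P ⊃ ¬Q) ∨ (¬P ∧ Q)) ⊃ (¬P ∨ (Q ∧ Q))))): 0.79 ≤ 1, so result = 1
  Gödel value = 1
Łukasiewicz evaluation:
  ¬Q: Łukasiewicz ¬ gives 1 − 0.26 = 0.74
  (P ∨ ¬Q) = max(0.79, 0.74) = 0.79
  ((P ∨ ¬Q) ∧ P) = min(0.79, 0.79) = 0.79
  ¬Q: Łukasiewicz ¬ gives 1 − 0.26 = 0.74
  ¬Q: Łukasiewicz ¬ gives 1 − 0.26 = 0.74
  (P ⊃ ¬Q): min(1, 1 − 0.79 + 0.74) = 0.95
  ¬P: Łukasiewicz ¬ gives 1 − 0.79 = 0.21
  (¬P ∧ Q) = min(0.21, 0.26) = 0.21
  ((P ⊃ ¬Q) ∨ (¬P ∧ Q)) = max(0.95, 0.21) = 0.95
  ¬P: Łukasiewicz ¬ gives 1 − 0.79 = 0.21
  (Q ∧ Q) = min(0.26, 0.26) = 0.26
  (¬P ∨ (Q ∧ Q)) = max(0.21, 0.26) = 0.26
  (((P ⊃ ¬Q) ∨ (¬P ∧ Q)) ⊃ (¬P ∨ (Q ∧ Q))): min(1, 1 − 0.95 + 0.26) = 0.31
  (¬Q ∨ (((P ⊃ ¬Q) ∨ (¬P ∧ Q)) ⊃ (¬P ∨ (Q ∧ Q)))) = max(0.74, 0.31) = 0.74
  (((P ∨ ¬Q) ∧ P) ⊃ (¬Q ∨ (((P ⊃ ¬Q) ∨ (¬P ∧ Q)) ⊃ (¬P ∨ (Q ∧ Q))))): min(1, 1 − 0.79 + 0.74) = 0.95
  Łukasiewicz value = 0.95
Difference: 1 − 0.95 = 0.05

0.05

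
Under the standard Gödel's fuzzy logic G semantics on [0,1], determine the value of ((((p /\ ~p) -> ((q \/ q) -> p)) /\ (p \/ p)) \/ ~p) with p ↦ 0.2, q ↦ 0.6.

0.20

~p: Gödel ¬ of 0.2 = 0 (operand ≠ 0)
(p /\ ~p) = min(0.2, 0) = 0
(q \/ q) = max(0.6, 0.6) = 0.6
((q \/ q) -> p): 0.6 > 0.2, so result = 0.2
((p /\ ~p) -> ((q \/ q) -> p)): 0 ≤ 0.2, so result = 1
(p \/ p) = max(0.2, 0.2) = 0.2
(((p /\ ~p) -> ((q \/ q) -> p)) /\ (p \/ p)) = min(1, 0.2) = 0.2
~p: Gödel ¬ of 0.2 = 0 (operand ≠ 0)
((((p /\ ~p) -> ((q \/ q) -> p)) /\ (p \/ p)) \/ ~p) = max(0.2, 0) = 0.2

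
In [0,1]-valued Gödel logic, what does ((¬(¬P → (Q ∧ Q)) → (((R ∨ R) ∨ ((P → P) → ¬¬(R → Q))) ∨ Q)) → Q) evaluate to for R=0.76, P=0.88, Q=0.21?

0.21

¬P: Gödel ¬ of 0.88 = 0 (operand ≠ 0)
(Q ∧ Q) = min(0.21, 0.21) = 0.21
(¬P → (Q ∧ Q)): 0 ≤ 0.21, so result = 1
¬(¬P → (Q ∧ Q)): Gödel ¬ of 1 = 0 (operand ≠ 0)
(R ∨ R) = max(0.76, 0.76) = 0.76
(P → P): 0.88 ≤ 0.88, so result = 1
(R → Q): 0.76 > 0.21, so result = 0.21
¬(R → Q): Gödel ¬ of 0.21 = 0 (operand ≠ 0)
¬¬(R → Q): Gödel ¬ of 0 = 1 (operand is 0)
((P → P) → ¬¬(R → Q)): 1 ≤ 1, so result = 1
((R ∨ R) ∨ ((P → P) → ¬¬(R → Q))) = max(0.76, 1) = 1
(((R ∨ R) ∨ ((P → P) → ¬¬(R → Q))) ∨ Q) = max(1, 0.21) = 1
(¬(¬P → (Q ∧ Q)) → (((R ∨ R) ∨ ((P → P) → ¬¬(R → Q))) ∨ Q)): 0 ≤ 1, so result = 1
((¬(¬P → (Q ∧ Q)) → (((R ∨ R) ∨ ((P → P) → ¬¬(R → Q))) ∨ Q)) → Q): 1 > 0.21, so result = 0.21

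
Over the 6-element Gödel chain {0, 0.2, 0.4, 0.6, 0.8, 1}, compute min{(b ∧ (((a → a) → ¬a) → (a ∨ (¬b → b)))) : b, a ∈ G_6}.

0.00

The minimum is attained at b = 0, a = 0:
  (a → a): 0 ≤ 0, so result = 1
  ¬a: Gödel ¬ of 0 = 1 (operand is 0)
  ((a → a) → ¬a): 1 ≤ 1, so result = 1
  ¬b: Gödel ¬ of 0 = 1 (operand is 0)
  (¬b → b): 1 > 0, so result = 0
  (a ∨ (¬b → b)) = max(0, 0) = 0
  (((a → a) → ¬a) → (a ∨ (¬b → b))): 1 > 0, so result = 0
  (b ∧ (((a → a) → ¬a) → (a ∨ (¬b → b)))) = min(0, 0) = 0
Checking all 36 assignments confirms none give a value below 0.00.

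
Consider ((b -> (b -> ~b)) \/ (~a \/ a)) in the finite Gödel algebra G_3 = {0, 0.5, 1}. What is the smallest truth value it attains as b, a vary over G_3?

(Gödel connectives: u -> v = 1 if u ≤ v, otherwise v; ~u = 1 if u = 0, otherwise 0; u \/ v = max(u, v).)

0.50

The minimum is attained at b = 0.5, a = 0.5:
  ~b: Gödel ¬ of 0.5 = 0 (operand ≠ 0)
  (b -> ~b): 0.5 > 0, so result = 0
  (b -> (b -> ~b)): 0.5 > 0, so result = 0
  ~a: Gödel ¬ of 0.5 = 0 (operand ≠ 0)
  (~a \/ a) = max(0, 0.5) = 0.5
  ((b -> (b -> ~b)) \/ (~a \/ a)) = max(0, 0.5) = 0.5
Checking all 9 assignments confirms none give a value below 0.50.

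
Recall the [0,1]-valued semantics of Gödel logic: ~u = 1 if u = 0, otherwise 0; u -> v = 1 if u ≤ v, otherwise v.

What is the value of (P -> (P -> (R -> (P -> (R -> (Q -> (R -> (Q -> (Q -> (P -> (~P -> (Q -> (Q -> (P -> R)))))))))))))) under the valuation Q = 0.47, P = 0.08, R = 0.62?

1.00

~P: Gödel ¬ of 0.08 = 0 (operand ≠ 0)
(P -> R): 0.08 ≤ 0.62, so result = 1
(Q -> (P -> R)): 0.47 ≤ 1, so result = 1
(Q -> (Q -> (P -> R))): 0.47 ≤ 1, so result = 1
(~P -> (Q -> (Q -> (P -> R)))): 0 ≤ 1, so result = 1
(P -> (~P -> (Q -> (Q -> (P -> R))))): 0.08 ≤ 1, so result = 1
(Q -> (P -> (~P -> (Q -> (Q -> (P -> R)))))): 0.47 ≤ 1, so result = 1
(Q -> (Q -> (P -> (~P -> (Q -> (Q -> (P -> R))))))): 0.47 ≤ 1, so result = 1
(R -> (Q -> (Q -> (P -> (~P -> (Q -> (Q -> (P -> R)))))))): 0.62 ≤ 1, so result = 1
(Q -> (R -> (Q -> (Q -> (P -> (~P -> (Q -> (Q -> (P -> R))))))))): 0.47 ≤ 1, so result = 1
(R -> (Q -> (R -> (Q -> (Q -> (P -> (~P -> (Q -> (Q -> (P -> R)))))))))): 0.62 ≤ 1, so result = 1
(P -> (R -> (Q -> (R -> (Q -> (Q -> (P -> (~P -> (Q -> (Q -> (P -> R))))))))))): 0.08 ≤ 1, so result = 1
(R -> (P -> (R -> (Q -> (R -> (Q -> (Q -> (P -> (~P -> (Q -> (Q -> (P -> R)))))))))))): 0.62 ≤ 1, so result = 1
(P -> (R -> (P -> (R -> (Q -> (R -> (Q -> (Q -> (P -> (~P -> (Q -> (Q -> (P -> R))))))))))))): 0.08 ≤ 1, so result = 1
(P -> (P -> (R -> (P -> (R -> (Q -> (R -> (Q -> (Q -> (P -> (~P -> (Q -> (Q -> (P -> R)))))))))))))): 0.08 ≤ 1, so result = 1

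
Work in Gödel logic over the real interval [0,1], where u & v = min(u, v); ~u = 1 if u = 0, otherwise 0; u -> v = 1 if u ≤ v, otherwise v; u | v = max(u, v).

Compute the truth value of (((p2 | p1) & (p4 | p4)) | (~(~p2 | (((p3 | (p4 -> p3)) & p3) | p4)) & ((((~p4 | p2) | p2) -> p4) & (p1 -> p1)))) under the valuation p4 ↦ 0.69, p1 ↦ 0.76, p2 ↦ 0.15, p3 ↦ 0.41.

(p2 | p1) = max(0.15, 0.76) = 0.76
(p4 | p4) = max(0.69, 0.69) = 0.69
((p2 | p1) & (p4 | p4)) = min(0.76, 0.69) = 0.69
~p2: Gödel ¬ of 0.15 = 0 (operand ≠ 0)
(p4 -> p3): 0.69 > 0.41, so result = 0.41
(p3 | (p4 -> p3)) = max(0.41, 0.41) = 0.41
((p3 | (p4 -> p3)) & p3) = min(0.41, 0.41) = 0.41
(((p3 | (p4 -> p3)) & p3) | p4) = max(0.41, 0.69) = 0.69
(~p2 | (((p3 | (p4 -> p3)) & p3) | p4)) = max(0, 0.69) = 0.69
~(~p2 | (((p3 | (p4 -> p3)) & p3) | p4)): Gödel ¬ of 0.69 = 0 (operand ≠ 0)
~p4: Gödel ¬ of 0.69 = 0 (operand ≠ 0)
(~p4 | p2) = max(0, 0.15) = 0.15
((~p4 | p2) | p2) = max(0.15, 0.15) = 0.15
(((~p4 | p2) | p2) -> p4): 0.15 ≤ 0.69, so result = 1
(p1 -> p1): 0.76 ≤ 0.76, so result = 1
((((~p4 | p2) | p2) -> p4) & (p1 -> p1)) = min(1, 1) = 1
(~(~p2 | (((p3 | (p4 -> p3)) & p3) | p4)) & ((((~p4 | p2) | p2) -> p4) & (p1 -> p1))) = min(0, 1) = 0
(((p2 | p1) & (p4 | p4)) | (~(~p2 | (((p3 | (p4 -> p3)) & p3) | p4)) & ((((~p4 | p2) | p2) -> p4) & (p1 -> p1)))) = max(0.69, 0) = 0.69

0.69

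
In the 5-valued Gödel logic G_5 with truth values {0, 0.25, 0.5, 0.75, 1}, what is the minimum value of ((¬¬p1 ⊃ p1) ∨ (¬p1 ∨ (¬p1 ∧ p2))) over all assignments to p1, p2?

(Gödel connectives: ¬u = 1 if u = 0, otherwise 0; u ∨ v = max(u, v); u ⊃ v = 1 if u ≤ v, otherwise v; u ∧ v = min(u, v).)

The minimum is attained at p1 = 0.25, p2 = 0:
  ¬p1: Gödel ¬ of 0.25 = 0 (operand ≠ 0)
  ¬¬p1: Gödel ¬ of 0 = 1 (operand is 0)
  (¬¬p1 ⊃ p1): 1 > 0.25, so result = 0.25
  ¬p1: Gödel ¬ of 0.25 = 0 (operand ≠ 0)
  ¬p1: Gödel ¬ of 0.25 = 0 (operand ≠ 0)
  (¬p1 ∧ p2) = min(0, 0) = 0
  (¬p1 ∨ (¬p1 ∧ p2)) = max(0, 0) = 0
  ((¬¬p1 ⊃ p1) ∨ (¬p1 ∨ (¬p1 ∧ p2))) = max(0.25, 0) = 0.25
Checking all 25 assignments confirms none give a value below 0.25.

0.25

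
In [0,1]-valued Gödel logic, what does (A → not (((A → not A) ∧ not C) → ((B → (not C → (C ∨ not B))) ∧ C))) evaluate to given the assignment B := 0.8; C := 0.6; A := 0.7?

0.00

not A: Gödel ¬ of 0.7 = 0 (operand ≠ 0)
(A → not A): 0.7 > 0, so result = 0
not C: Gödel ¬ of 0.6 = 0 (operand ≠ 0)
((A → not A) ∧ not C) = min(0, 0) = 0
not C: Gödel ¬ of 0.6 = 0 (operand ≠ 0)
not B: Gödel ¬ of 0.8 = 0 (operand ≠ 0)
(C ∨ not B) = max(0.6, 0) = 0.6
(not C → (C ∨ not B)): 0 ≤ 0.6, so result = 1
(B → (not C → (C ∨ not B))): 0.8 ≤ 1, so result = 1
((B → (not C → (C ∨ not B))) ∧ C) = min(1, 0.6) = 0.6
(((A → not A) ∧ not C) → ((B → (not C → (C ∨ not B))) ∧ C)): 0 ≤ 0.6, so result = 1
not (((A → not A) ∧ not C) → ((B → (not C → (C ∨ not B))) ∧ C)): Gödel ¬ of 1 = 0 (operand ≠ 0)
(A → not (((A → not A) ∧ not C) → ((B → (not C → (C ∨ not B))) ∧ C))): 0.7 > 0, so result = 0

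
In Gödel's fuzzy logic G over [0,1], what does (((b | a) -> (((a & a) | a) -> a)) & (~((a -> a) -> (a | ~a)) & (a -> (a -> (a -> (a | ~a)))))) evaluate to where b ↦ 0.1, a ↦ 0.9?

(b | a) = max(0.1, 0.9) = 0.9
(a & a) = min(0.9, 0.9) = 0.9
((a & a) | a) = max(0.9, 0.9) = 0.9
(((a & a) | a) -> a): 0.9 ≤ 0.9, so result = 1
((b | a) -> (((a & a) | a) -> a)): 0.9 ≤ 1, so result = 1
(a -> a): 0.9 ≤ 0.9, so result = 1
~a: Gödel ¬ of 0.9 = 0 (operand ≠ 0)
(a | ~a) = max(0.9, 0) = 0.9
((a -> a) -> (a | ~a)): 1 > 0.9, so result = 0.9
~((a -> a) -> (a | ~a)): Gödel ¬ of 0.9 = 0 (operand ≠ 0)
~a: Gödel ¬ of 0.9 = 0 (operand ≠ 0)
(a | ~a) = max(0.9, 0) = 0.9
(a -> (a | ~a)): 0.9 ≤ 0.9, so result = 1
(a -> (a -> (a | ~a))): 0.9 ≤ 1, so result = 1
(a -> (a -> (a -> (a | ~a)))): 0.9 ≤ 1, so result = 1
(~((a -> a) -> (a | ~a)) & (a -> (a -> (a -> (a | ~a))))) = min(0, 1) = 0
(((b | a) -> (((a & a) | a) -> a)) & (~((a -> a) -> (a | ~a)) & (a -> (a -> (a -> (a | ~a)))))) = min(1, 0) = 0

0.00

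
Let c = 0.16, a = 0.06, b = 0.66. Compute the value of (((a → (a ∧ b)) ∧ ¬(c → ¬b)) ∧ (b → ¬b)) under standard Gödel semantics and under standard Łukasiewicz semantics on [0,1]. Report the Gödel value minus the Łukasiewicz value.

Gödel evaluation:
  (a ∧ b) = min(0.06, 0.66) = 0.06
  (a → (a ∧ b)): 0.06 ≤ 0.06, so result = 1
  ¬b: Gödel ¬ of 0.66 = 0 (operand ≠ 0)
  (c → ¬b): 0.16 > 0, so result = 0
  ¬(c → ¬b): Gödel ¬ of 0 = 1 (operand is 0)
  ((a → (a ∧ b)) ∧ ¬(c → ¬b)) = min(1, 1) = 1
  ¬b: Gödel ¬ of 0.66 = 0 (operand ≠ 0)
  (b → ¬b): 0.66 > 0, so result = 0
  (((a → (a ∧ b)) ∧ ¬(c → ¬b)) ∧ (b → ¬b)) = min(1, 0) = 0
  Gödel value = 0
Łukasiewicz evaluation:
  (a ∧ b) = min(0.06, 0.66) = 0.06
  (a → (a ∧ b)): min(1, 1 − 0.06 + 0.06) = 1
  ¬b: Łukasiewicz ¬ gives 1 − 0.66 = 0.34
  (c → ¬b): min(1, 1 − 0.16 + 0.34) = 1
  ¬(c → ¬b): Łukasiewicz ¬ gives 1 − 1 = 0
  ((a → (a ∧ b)) ∧ ¬(c → ¬b)) = min(1, 0) = 0
  ¬b: Łukasiewicz ¬ gives 1 − 0.66 = 0.34
  (b → ¬b): min(1, 1 − 0.66 + 0.34) = 0.68
  (((a → (a ∧ b)) ∧ ¬(c → ¬b)) ∧ (b → ¬b)) = min(0, 0.68) = 0
  Łukasiewicz value = 0
Difference: 0 − 0 = 0.00

0.00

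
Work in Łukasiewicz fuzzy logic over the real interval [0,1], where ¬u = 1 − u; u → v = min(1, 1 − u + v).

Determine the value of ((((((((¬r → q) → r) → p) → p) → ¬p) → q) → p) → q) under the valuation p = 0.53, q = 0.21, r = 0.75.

¬r: Łukasiewicz ¬ gives 1 − 0.75 = 0.25
(¬r → q): min(1, 1 − 0.25 + 0.21) = 0.96
((¬r → q) → r): min(1, 1 − 0.96 + 0.75) = 0.79
(((¬r → q) → r) → p): min(1, 1 − 0.79 + 0.53) = 0.74
((((¬r → q) → r) → p) → p): min(1, 1 − 0.74 + 0.53) = 0.79
¬p: Łukasiewicz ¬ gives 1 − 0.53 = 0.47
(((((¬r → q) → r) → p) → p) → ¬p): min(1, 1 − 0.79 + 0.47) = 0.68
((((((¬r → q) → r) → p) → p) → ¬p) → q): min(1, 1 − 0.68 + 0.21) = 0.53
(((((((¬r → q) → r) → p) → p) → ¬p) → q) → p): min(1, 1 − 0.53 + 0.53) = 1
((((((((¬r → q) → r) → p) → p) → ¬p) → q) → p) → q): min(1, 1 − 1 + 0.21) = 0.21

0.21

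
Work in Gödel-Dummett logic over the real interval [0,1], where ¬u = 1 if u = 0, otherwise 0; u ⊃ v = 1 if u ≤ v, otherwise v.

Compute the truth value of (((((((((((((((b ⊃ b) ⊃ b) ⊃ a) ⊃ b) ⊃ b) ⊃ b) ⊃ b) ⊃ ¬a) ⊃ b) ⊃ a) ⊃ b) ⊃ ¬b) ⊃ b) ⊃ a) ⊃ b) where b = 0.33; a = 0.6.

(b ⊃ b): 0.33 ≤ 0.33, so result = 1
((b ⊃ b) ⊃ b): 1 > 0.33, so result = 0.33
(((b ⊃ b) ⊃ b) ⊃ a): 0.33 ≤ 0.6, so result = 1
((((b ⊃ b) ⊃ b) ⊃ a) ⊃ b): 1 > 0.33, so result = 0.33
(((((b ⊃ b) ⊃ b) ⊃ a) ⊃ b) ⊃ b): 0.33 ≤ 0.33, so result = 1
((((((b ⊃ b) ⊃ b) ⊃ a) ⊃ b) ⊃ b) ⊃ b): 1 > 0.33, so result = 0.33
(((((((b ⊃ b) ⊃ b) ⊃ a) ⊃ b) ⊃ b) ⊃ b) ⊃ b): 0.33 ≤ 0.33, so result = 1
¬a: Gödel ¬ of 0.6 = 0 (operand ≠ 0)
((((((((b ⊃ b) ⊃ b) ⊃ a) ⊃ b) ⊃ b) ⊃ b) ⊃ b) ⊃ ¬a): 1 > 0, so result = 0
(((((((((b ⊃ b) ⊃ b) ⊃ a) ⊃ b) ⊃ b) ⊃ b) ⊃ b) ⊃ ¬a) ⊃ b): 0 ≤ 0.33, so result = 1
((((((((((b ⊃ b) ⊃ b) ⊃ a) ⊃ b) ⊃ b) ⊃ b) ⊃ b) ⊃ ¬a) ⊃ b) ⊃ a): 1 > 0.6, so result = 0.6
(((((((((((b ⊃ b) ⊃ b) ⊃ a) ⊃ b) ⊃ b) ⊃ b) ⊃ b) ⊃ ¬a) ⊃ b) ⊃ a) ⊃ b): 0.6 > 0.33, so result = 0.33
¬b: Gödel ¬ of 0.33 = 0 (operand ≠ 0)
((((((((((((b ⊃ b) ⊃ b) ⊃ a) ⊃ b) ⊃ b) ⊃ b) ⊃ b) ⊃ ¬a) ⊃ b) ⊃ a) ⊃ b) ⊃ ¬b): 0.33 > 0, so result = 0
(((((((((((((b ⊃ b) ⊃ b) ⊃ a) ⊃ b) ⊃ b) ⊃ b) ⊃ b) ⊃ ¬a) ⊃ b) ⊃ a) ⊃ b) ⊃ ¬b) ⊃ b): 0 ≤ 0.33, so result = 1
((((((((((((((b ⊃ b) ⊃ b) ⊃ a) ⊃ b) ⊃ b) ⊃ b) ⊃ b) ⊃ ¬a) ⊃ b) ⊃ a) ⊃ b) ⊃ ¬b) ⊃ b) ⊃ a): 1 > 0.6, so result = 0.6
(((((((((((((((b ⊃ b) ⊃ b) ⊃ a) ⊃ b) ⊃ b) ⊃ b) ⊃ b) ⊃ ¬a) ⊃ b) ⊃ a) ⊃ b) ⊃ ¬b) ⊃ b) ⊃ a) ⊃ b): 0.6 > 0.33, so result = 0.33

0.33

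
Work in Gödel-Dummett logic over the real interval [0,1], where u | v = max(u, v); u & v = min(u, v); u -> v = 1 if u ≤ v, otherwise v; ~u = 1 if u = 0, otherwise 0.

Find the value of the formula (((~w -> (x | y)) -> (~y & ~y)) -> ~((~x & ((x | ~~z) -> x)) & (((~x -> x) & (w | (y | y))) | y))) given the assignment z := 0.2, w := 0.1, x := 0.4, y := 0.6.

~w: Gödel ¬ of 0.1 = 0 (operand ≠ 0)
(x | y) = max(0.4, 0.6) = 0.6
(~w -> (x | y)): 0 ≤ 0.6, so result = 1
~y: Gödel ¬ of 0.6 = 0 (operand ≠ 0)
~y: Gödel ¬ of 0.6 = 0 (operand ≠ 0)
(~y & ~y) = min(0, 0) = 0
((~w -> (x | y)) -> (~y & ~y)): 1 > 0, so result = 0
~x: Gödel ¬ of 0.4 = 0 (operand ≠ 0)
~z: Gödel ¬ of 0.2 = 0 (operand ≠ 0)
~~z: Gödel ¬ of 0 = 1 (operand is 0)
(x | ~~z) = max(0.4, 1) = 1
((x | ~~z) -> x): 1 > 0.4, so result = 0.4
(~x & ((x | ~~z) -> x)) = min(0, 0.4) = 0
~x: Gödel ¬ of 0.4 = 0 (operand ≠ 0)
(~x -> x): 0 ≤ 0.4, so result = 1
(y | y) = max(0.6, 0.6) = 0.6
(w | (y | y)) = max(0.1, 0.6) = 0.6
((~x -> x) & (w | (y | y))) = min(1, 0.6) = 0.6
(((~x -> x) & (w | (y | y))) | y) = max(0.6, 0.6) = 0.6
((~x & ((x | ~~z) -> x)) & (((~x -> x) & (w | (y | y))) | y)) = min(0, 0.6) = 0
~((~x & ((x | ~~z) -> x)) & (((~x -> x) & (w | (y | y))) | y)): Gödel ¬ of 0 = 1 (operand is 0)
(((~w -> (x | y)) -> (~y & ~y)) -> ~((~x & ((x | ~~z) -> x)) & (((~x -> x) & (w | (y | y))) | y))): 0 ≤ 1, so result = 1

1.00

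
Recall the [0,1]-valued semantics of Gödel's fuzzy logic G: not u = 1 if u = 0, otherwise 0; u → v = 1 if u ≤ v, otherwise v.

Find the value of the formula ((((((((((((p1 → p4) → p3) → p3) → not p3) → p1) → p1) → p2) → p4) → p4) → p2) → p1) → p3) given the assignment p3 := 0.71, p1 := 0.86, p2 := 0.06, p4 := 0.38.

0.71

(p1 → p4): 0.86 > 0.38, so result = 0.38
((p1 → p4) → p3): 0.38 ≤ 0.71, so result = 1
(((p1 → p4) → p3) → p3): 1 > 0.71, so result = 0.71
not p3: Gödel ¬ of 0.71 = 0 (operand ≠ 0)
((((p1 → p4) → p3) → p3) → not p3): 0.71 > 0, so result = 0
(((((p1 → p4) → p3) → p3) → not p3) → p1): 0 ≤ 0.86, so result = 1
((((((p1 → p4) → p3) → p3) → not p3) → p1) → p1): 1 > 0.86, so result = 0.86
(((((((p1 → p4) → p3) → p3) → not p3) → p1) → p1) → p2): 0.86 > 0.06, so result = 0.06
((((((((p1 → p4) → p3) → p3) → not p3) → p1) → p1) → p2) → p4): 0.06 ≤ 0.38, so result = 1
(((((((((p1 → p4) → p3) → p3) → not p3) → p1) → p1) → p2) → p4) → p4): 1 > 0.38, so result = 0.38
((((((((((p1 → p4) → p3) → p3) → not p3) → p1) → p1) → p2) → p4) → p4) → p2): 0.38 > 0.06, so result = 0.06
(((((((((((p1 → p4) → p3) → p3) → not p3) → p1) → p1) → p2) → p4) → p4) → p2) → p1): 0.06 ≤ 0.86, so result = 1
((((((((((((p1 → p4) → p3) → p3) → not p3) → p1) → p1) → p2) → p4) → p4) → p2) → p1) → p3): 1 > 0.71, so result = 0.71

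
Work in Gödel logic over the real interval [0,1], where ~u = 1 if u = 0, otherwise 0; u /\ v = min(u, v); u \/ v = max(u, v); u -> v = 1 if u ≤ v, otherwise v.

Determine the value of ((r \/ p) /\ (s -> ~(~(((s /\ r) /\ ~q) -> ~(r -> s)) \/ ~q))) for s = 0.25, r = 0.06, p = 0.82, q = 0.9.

0.82

(r \/ p) = max(0.06, 0.82) = 0.82
(s /\ r) = min(0.25, 0.06) = 0.06
~q: Gödel ¬ of 0.9 = 0 (operand ≠ 0)
((s /\ r) /\ ~q) = min(0.06, 0) = 0
(r -> s): 0.06 ≤ 0.25, so result = 1
~(r -> s): Gödel ¬ of 1 = 0 (operand ≠ 0)
(((s /\ r) /\ ~q) -> ~(r -> s)): 0 ≤ 0, so result = 1
~(((s /\ r) /\ ~q) -> ~(r -> s)): Gödel ¬ of 1 = 0 (operand ≠ 0)
~q: Gödel ¬ of 0.9 = 0 (operand ≠ 0)
(~(((s /\ r) /\ ~q) -> ~(r -> s)) \/ ~q) = max(0, 0) = 0
~(~(((s /\ r) /\ ~q) -> ~(r -> s)) \/ ~q): Gödel ¬ of 0 = 1 (operand is 0)
(s -> ~(~(((s /\ r) /\ ~q) -> ~(r -> s)) \/ ~q)): 0.25 ≤ 1, so result = 1
((r \/ p) /\ (s -> ~(~(((s /\ r) /\ ~q) -> ~(r -> s)) \/ ~q))) = min(0.82, 1) = 0.82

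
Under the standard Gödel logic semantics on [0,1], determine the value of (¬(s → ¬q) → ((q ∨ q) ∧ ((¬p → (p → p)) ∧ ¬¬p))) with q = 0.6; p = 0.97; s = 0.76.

0.60

¬q: Gödel ¬ of 0.6 = 0 (operand ≠ 0)
(s → ¬q): 0.76 > 0, so result = 0
¬(s → ¬q): Gödel ¬ of 0 = 1 (operand is 0)
(q ∨ q) = max(0.6, 0.6) = 0.6
¬p: Gödel ¬ of 0.97 = 0 (operand ≠ 0)
(p → p): 0.97 ≤ 0.97, so result = 1
(¬p → (p → p)): 0 ≤ 1, so result = 1
¬p: Gödel ¬ of 0.97 = 0 (operand ≠ 0)
¬¬p: Gödel ¬ of 0 = 1 (operand is 0)
((¬p → (p → p)) ∧ ¬¬p) = min(1, 1) = 1
((q ∨ q) ∧ ((¬p → (p → p)) ∧ ¬¬p)) = min(0.6, 1) = 0.6
(¬(s → ¬q) → ((q ∨ q) ∧ ((¬p → (p → p)) ∧ ¬¬p))): 1 > 0.6, so result = 0.6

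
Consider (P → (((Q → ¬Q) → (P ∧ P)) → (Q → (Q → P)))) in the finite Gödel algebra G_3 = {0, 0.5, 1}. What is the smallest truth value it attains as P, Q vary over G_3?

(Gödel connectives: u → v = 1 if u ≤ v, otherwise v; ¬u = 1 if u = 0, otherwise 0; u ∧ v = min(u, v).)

1.00

Every assignment gives 1. For instance at P = 0, Q = 0:
  ¬Q: Gödel ¬ of 0 = 1 (operand is 0)
  (Q → ¬Q): 0 ≤ 1, so result = 1
  (P ∧ P) = min(0, 0) = 0
  ((Q → ¬Q) → (P ∧ P)): 1 > 0, so result = 0
  (Q → P): 0 ≤ 0, so result = 1
  (Q → (Q → P)): 0 ≤ 1, so result = 1
  (((Q → ¬Q) → (P ∧ P)) → (Q → (Q → P))): 0 ≤ 1, so result = 1
  (P → (((Q → ¬Q) → (P ∧ P)) → (Q → (Q → P)))): 0 ≤ 1, so result = 1
All 9 assignments give value 1 — the formula is a G_3-tautology.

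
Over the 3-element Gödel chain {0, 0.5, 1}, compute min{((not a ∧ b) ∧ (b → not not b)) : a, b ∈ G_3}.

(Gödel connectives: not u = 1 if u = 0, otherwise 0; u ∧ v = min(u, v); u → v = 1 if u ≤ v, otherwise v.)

The minimum is attained at a = 0, b = 0:
  not a: Gödel ¬ of 0 = 1 (operand is 0)
  (not a ∧ b) = min(1, 0) = 0
  not b: Gödel ¬ of 0 = 1 (operand is 0)
  not not b: Gödel ¬ of 1 = 0 (operand ≠ 0)
  (b → not not b): 0 ≤ 0, so result = 1
  ((not a ∧ b) ∧ (b → not not b)) = min(0, 1) = 0
Checking all 9 assignments confirms none give a value below 0.00.

0.00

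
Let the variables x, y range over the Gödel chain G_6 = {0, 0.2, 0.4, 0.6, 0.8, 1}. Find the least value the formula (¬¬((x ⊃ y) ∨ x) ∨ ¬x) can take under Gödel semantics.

Every assignment gives 1. For instance at x = 0, y = 0:
  (x ⊃ y): 0 ≤ 0, so result = 1
  ((x ⊃ y) ∨ x) = max(1, 0) = 1
  ¬((x ⊃ y) ∨ x): Gödel ¬ of 1 = 0 (operand ≠ 0)
  ¬¬((x ⊃ y) ∨ x): Gödel ¬ of 0 = 1 (operand is 0)
  ¬x: Gödel ¬ of 0 = 1 (operand is 0)
  (¬¬((x ⊃ y) ∨ x) ∨ ¬x) = max(1, 1) = 1
All 36 assignments give value 1 — the formula is a G_6-tautology.

1.00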